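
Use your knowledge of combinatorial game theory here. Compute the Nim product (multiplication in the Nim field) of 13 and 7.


Nim multiplication is bilinear over XOR: (u XOR v) * w = (u*w) XOR (v*w).
So we split each operand into its bit components and XOR the pairwise Nim products.
13 = 1 + 4 + 8 (as XOR of powers of 2).
7 = 1 + 2 + 4 (as XOR of powers of 2).
Using the standard Nim-product table on single bits:
  2*2 = 3,   2*4 = 8,   2*8 = 12,
  4*4 = 6,   4*8 = 11,  8*8 = 13,
and  1*x = x (identity), k*l = l*k (commutative).
Pairwise Nim products:
  1 * 1 = 1
  1 * 2 = 2
  1 * 4 = 4
  4 * 1 = 4
  4 * 2 = 8
  4 * 4 = 6
  8 * 1 = 8
  8 * 2 = 12
  8 * 4 = 11
XOR them: 1 XOR 2 XOR 4 XOR 4 XOR 8 XOR 6 XOR 8 XOR 12 XOR 11 = 2.
Result: 13 * 7 = 2 (in Nim).

2


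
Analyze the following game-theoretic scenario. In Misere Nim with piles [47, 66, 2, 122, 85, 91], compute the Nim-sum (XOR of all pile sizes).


We need the XOR (exclusive or) of all pile sizes.
After XOR-ing pile 1 (size 47): 0 XOR 47 = 47
After XOR-ing pile 2 (size 66): 47 XOR 66 = 109
After XOR-ing pile 3 (size 2): 109 XOR 2 = 111
After XOR-ing pile 4 (size 122): 111 XOR 122 = 21
After XOR-ing pile 5 (size 85): 21 XOR 85 = 64
After XOR-ing pile 6 (size 91): 64 XOR 91 = 27
The Nim-value of this position is 27.

27


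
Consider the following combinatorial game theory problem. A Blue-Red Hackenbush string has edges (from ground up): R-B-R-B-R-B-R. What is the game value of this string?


Edges (from ground): R-B-R-B-R-B-R
By Berlekamp's sign-expansion rule, a Blue-Red Hackenbush stalk has the value of the surreal number whose sign sequence is the edge sequence with B -> + and R -> -.
Sign sequence: -+-+-+-
Trace the sign expansion in the surreal number tree, starting from 0:
Edge 1: R (sign -) -> bounds (-inf, 0), value = -1
Edge 2: B (sign +) -> bounds (-1, 0), value = -1/2
Edge 3: R (sign -) -> bounds (-1, -1/2), value = -3/4
Edge 4: B (sign +) -> bounds (-3/4, -1/2), value = -5/8
Edge 5: R (sign -) -> bounds (-3/4, -5/8), value = -11/16
Edge 6: B (sign +) -> bounds (-11/16, -5/8), value = -21/32
Edge 7: R (sign -) -> bounds (-11/16, -21/32), value = -43/64
Game value = -43/64

-43/64


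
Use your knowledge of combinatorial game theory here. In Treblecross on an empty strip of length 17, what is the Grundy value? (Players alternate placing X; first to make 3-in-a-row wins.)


Treblecross: place X on empty cells; 3-in-a-row wins.
Playing within two cells of an existing X lets the opponent win at once, so sensible play treats the cells i-2..i+2 around each X as dead. The player left with no safe cell loses, so this is a normal-play take-away game on strips of safe cells.
Placing X at cell i (0-indexed) of a strip of k safe cells leaves independent strips of sizes max(0, i-2) and max(0, k-i-3). Hence G(k) = mex{ G(max(0,i-2)) XOR G(max(0,k-i-3)) : 0 <= i < k }, with G(0) = 0.
G(1): splits (0,0):0^0=0 -> mex({0}) = 1
G(2): splits (0,0):0^0=0 -> mex({0}) = 1
G(3): splits (0,0):0^0=0 -> mex({0}) = 1
G(4): splits (0,1):0^1=1 (0,0):0^0=0 -> mex({0, 1}) = 2
G(5): splits (0,2):0^1=1 (0,1):0^1=1 (0,0):0^0=0 -> mex({0, 1}) = 2
G(6) = mex({1}) = 0
G(7) = mex({0, 1, 2}) = 3
G(8) = mex({0, 1, 2}) = 3
G(9) = mex({0, 2}) = 1
G(10) = mex({0, 2, 3}) = 1
G(11) = mex({0, 3}) = 1
G(12) = mex({1, 3}) = 0
G(13) = mex({0, 1, 2, 3}) = 4
G(14) = mex({0, 1, 2}) = 3
G(15) = mex({0, 1, 2}) = 3
G(16) = mex({0, 1, 2, 4}) = 3
G(17) = mex({0, 1, 3, 4}) = 2
Therefore G(17) = 2.

2


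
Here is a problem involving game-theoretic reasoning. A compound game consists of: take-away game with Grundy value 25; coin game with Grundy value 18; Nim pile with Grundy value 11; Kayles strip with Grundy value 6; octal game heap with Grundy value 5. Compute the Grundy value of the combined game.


By the Sprague-Grundy theorem, the Grundy value of a sum of games is the XOR of individual Grundy values.
take-away game: Grundy value = 25. Running XOR: 0 XOR 25 = 25
coin game: Grundy value = 18. Running XOR: 25 XOR 18 = 11
Nim pile: Grundy value = 11. Running XOR: 11 XOR 11 = 0
Kayles strip: Grundy value = 6. Running XOR: 0 XOR 6 = 6
octal game heap: Grundy value = 5. Running XOR: 6 XOR 5 = 3
The combined Grundy value is 3.

3


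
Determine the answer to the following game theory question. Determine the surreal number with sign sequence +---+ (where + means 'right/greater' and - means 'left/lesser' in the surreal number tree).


Sign expansion: +---+
Rule: track bounds (lo, hi), initially (-inf, +inf). On '+', the current value becomes lo and we move to the simplest number in (value, hi): value + 1 if hi = +inf, otherwise the midpoint (value + hi)/2. On '-', the current value becomes hi and we move to value - 1 if lo = -inf, otherwise the midpoint (lo + value)/2.
Start at 0.
Step 1: sign = +, move right. Bounds: (0, +inf). Value = 1
Step 2: sign = -, move left. Bounds: (0, 1). Value = 1/2
Step 3: sign = -, move left. Bounds: (0, 1/2). Value = 1/4
Step 4: sign = -, move left. Bounds: (0, 1/4). Value = 1/8
Step 5: sign = +, move right. Bounds: (1/8, 1/4). Value = 3/16
The surreal number with sign expansion +---+ is 3/16.

3/16


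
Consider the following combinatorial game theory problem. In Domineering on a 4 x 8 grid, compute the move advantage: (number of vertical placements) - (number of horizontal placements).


Board is 4 x 8 (rows x cols).
Left (vertical) placements: (rows-1) * cols = 3 * 8 = 24
Right (horizontal) placements: rows * (cols-1) = 4 * 7 = 28
Advantage = Left - Right = 24 - 28 = -4

-4


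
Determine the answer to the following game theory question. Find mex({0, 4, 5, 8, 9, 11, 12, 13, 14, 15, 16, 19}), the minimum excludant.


Set = {0, 4, 5, 8, 9, 11, 12, 13, 14, 15, 16, 19}
0 is in the set.
1 is NOT in the set. This is the mex.
mex = 1

1


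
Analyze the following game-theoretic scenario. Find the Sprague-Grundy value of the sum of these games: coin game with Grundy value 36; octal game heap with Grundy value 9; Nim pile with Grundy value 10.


By the Sprague-Grundy theorem, the Grundy value of a sum of games is the XOR of individual Grundy values.
coin game: Grundy value = 36. Running XOR: 0 XOR 36 = 36
octal game heap: Grundy value = 9. Running XOR: 36 XOR 9 = 45
Nim pile: Grundy value = 10. Running XOR: 45 XOR 10 = 39
The combined Grundy value is 39.

39


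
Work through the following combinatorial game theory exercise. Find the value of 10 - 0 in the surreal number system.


x = 10, y = 0
x - y = 10 - 0 = 10

10


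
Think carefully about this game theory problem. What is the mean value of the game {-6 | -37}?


Game = {-6 | -37}, a switch {a | b} with numbers a > b.
Its thermograph has left wall a - t and right wall b + t, which meet at t = (a - b)/2, where both equal (a + b)/2. So the mast (mean value) is at (a + b)/2.
Mean = (-6 + (-37))/2 = -43/2 = -43/2

-43/2


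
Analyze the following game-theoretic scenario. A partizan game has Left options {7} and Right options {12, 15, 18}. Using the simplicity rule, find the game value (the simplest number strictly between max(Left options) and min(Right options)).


Left options: {7}, max = 7
Right options: {12, 15, 18}, min = 12
All options are numbers and max(Left) < min(Right), so by the simplicity theorem the value is the simplest (earliest-born) number strictly between 7 and 12.
Integers 8 through 11 all lie strictly between 7 and 12.
Among integers, the simplest (lowest birthday = smallest |n|; 0 is born on day 0, +-n on day n) is 8.
No non-integer in the interval can be simpler: if x is a non-integer in the interval, then floor(x) or ceil(x) also lies in the interval (the interval contains an integer), and both are proper prefixes of x's sign expansion, i.e. born earlier. So the game value is 8.
Game value = 8

8


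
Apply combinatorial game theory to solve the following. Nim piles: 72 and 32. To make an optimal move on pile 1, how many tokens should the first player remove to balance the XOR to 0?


Piles: 72 and 32
Current XOR: 72 XOR 32 = 104 (non-zero, so this is an N-position).
To make the XOR zero, we need to find a move that balances the piles.
For pile 1 (size 72): target = 72 XOR 104 = 32
We reduce pile 1 from 72 to 32.
Tokens removed: 72 - 32 = 40
Verification: 32 XOR 32 = 0

40


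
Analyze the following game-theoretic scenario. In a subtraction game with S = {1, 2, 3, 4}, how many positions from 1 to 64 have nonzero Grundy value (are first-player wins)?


Subtraction set S = {1, 2, 3, 4}, so G(n) = n mod 5.
G(n) = 0 when n is a multiple of 5.
Multiples of 5 in [1, 64]: 12
N-positions (nonzero Grundy) = 64 - 12 = 52

52


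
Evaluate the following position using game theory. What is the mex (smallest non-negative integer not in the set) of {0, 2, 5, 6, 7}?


Set = {0, 2, 5, 6, 7}
0 is in the set.
1 is NOT in the set. This is the mex.
mex = 1

1


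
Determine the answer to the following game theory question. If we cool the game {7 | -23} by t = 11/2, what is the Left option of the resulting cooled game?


Original game: {7 | -23} (a switch {a | b} with a > b).
Cooling by t (for t below the temperature (a - b)/2 = 15) taxes each move by t: {a | b} cooled by t is {a - t | b + t}.
Cooling amount: t = 11/2
Cooled Left option: 7 - 11/2 = 3/2
Cooled Right option: -23 + 11/2 = -35/2
Cooled game: {3/2 | -35/2}
Left option = 3/2

3/2


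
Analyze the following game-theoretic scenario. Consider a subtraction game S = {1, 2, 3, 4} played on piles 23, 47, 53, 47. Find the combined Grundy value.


Subtraction set: {1, 2, 3, 4}
For this subtraction set, G(n) = n mod 5 (period = max + 1 = 5).
Pile 1 (size 23): G(23) = 23 mod 5 = 3
Pile 2 (size 47): G(47) = 47 mod 5 = 2
Pile 3 (size 53): G(53) = 53 mod 5 = 3
Pile 4 (size 47): G(47) = 47 mod 5 = 2
Total Grundy value = XOR of all: 3 XOR 2 XOR 3 XOR 2 = 0

0


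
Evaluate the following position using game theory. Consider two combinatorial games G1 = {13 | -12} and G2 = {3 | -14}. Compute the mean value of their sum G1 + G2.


G1 = {13 | -12}, G2 = {3 | -14}
Each is a switch {a | b} with numbers a > b; its mean value is (a + b)/2, and mean value is additive over game sums: m(G1 + G2) = m(G1) + m(G2).
Mean of G1 = (13 + (-12))/2 = 1/2 = 1/2
Mean of G2 = (3 + (-14))/2 = -11/2 = -11/2
Mean of G1 + G2 = 1/2 + -11/2 = -5

-5


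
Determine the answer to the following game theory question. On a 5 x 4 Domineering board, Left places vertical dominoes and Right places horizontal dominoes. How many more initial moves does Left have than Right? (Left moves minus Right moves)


Board is 5 x 4 (rows x cols).
Left (vertical) placements: (rows-1) * cols = 4 * 4 = 16
Right (horizontal) placements: rows * (cols-1) = 5 * 3 = 15
Advantage = Left - Right = 16 - 15 = 1

1


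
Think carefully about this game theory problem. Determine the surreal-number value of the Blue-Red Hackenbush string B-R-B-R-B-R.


Edges (from ground): B-R-B-R-B-R
By Berlekamp's sign-expansion rule, a Blue-Red Hackenbush stalk has the value of the surreal number whose sign sequence is the edge sequence with B -> + and R -> -.
Sign sequence: +-+-+-
Trace the sign expansion in the surreal number tree, starting from 0:
Edge 1: B (sign +) -> bounds (0, +inf), value = 1
Edge 2: R (sign -) -> bounds (0, 1), value = 1/2
Edge 3: B (sign +) -> bounds (1/2, 1), value = 3/4
Edge 4: R (sign -) -> bounds (1/2, 3/4), value = 5/8
Edge 5: B (sign +) -> bounds (5/8, 3/4), value = 11/16
Edge 6: R (sign -) -> bounds (5/8, 11/16), value = 21/32
Game value = 21/32

21/32


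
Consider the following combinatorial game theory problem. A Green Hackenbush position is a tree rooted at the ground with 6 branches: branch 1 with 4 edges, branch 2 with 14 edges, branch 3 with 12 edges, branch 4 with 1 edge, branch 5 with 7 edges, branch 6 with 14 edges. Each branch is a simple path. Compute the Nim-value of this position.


The tree has 6 branches from the ground vertex.
In Green Hackenbush, the Nim-value of a simple path of length k is k.
Branch 1: length 4, Nim-value = 4
Branch 2: length 14, Nim-value = 14
Branch 3: length 12, Nim-value = 12
Branch 4: length 1, Nim-value = 1
Branch 5: length 7, Nim-value = 7
Branch 6: length 14, Nim-value = 14
Total Nim-value = XOR of all branch values:
0 XOR 4 = 4
4 XOR 14 = 10
10 XOR 12 = 6
6 XOR 1 = 7
7 XOR 7 = 0
0 XOR 14 = 14
Nim-value of the tree = 14

14


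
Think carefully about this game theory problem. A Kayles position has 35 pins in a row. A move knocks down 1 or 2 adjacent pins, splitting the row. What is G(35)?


Kayles: a move removes 1 or 2 adjacent pins from a contiguous row.
Removing pins from a row of k leaves two independent rows (a, b) with a + b = k - 1 (one pin) or a + b = k - 2 (two pins); an end removal gives a = 0.
By Sprague-Grundy, G(k) = mex{ G(a) XOR G(b) } over all these splits. G(0) = 0.
G(1): splits (0,0):0^0=0 -> mex({0}) = 1
G(2): splits (0,1):0^1=1 (0,0):0^0=0 -> mex({0, 1}) = 2
G(3): splits (0,2):0^2=2 (1,1):1^1=0 (0,1):0^1=1 -> mex({0, 1, 2}) = 3
G(4): splits (0,3):0^3=3 (1,2):1^2=3 (0,2):0^2=2 (1,1):1^1=0 -> mex({0, 2, 3}) = 1
G(5): splits (0,4):0^1=1 (1,3):1^3=2 (2,2):2^2=0 (0,3):0^3=3 (1,2):1^2=3 -> mex({0, 1, 2, 3}) = 4
G(6) = mex({0, 1, 2, 4}) = 3
G(7) = mex({0, 1, 3, 4, 5}) = 2
G(8) = mex({0, 2, 3, 5, 6}) = 1
G(9) = mex({0, 1, 2, 3, 6, 7}) = 4
G(10) = mex({0, 1, 3, 4, 5, 7}) = 2
G(11) = mex({0, 1, 2, 3, 4, 5}) = 6
G(12) = mex({0, 1, 2, 3, 5, 6, 7}) = 4
G(13) = mex({0, 2, 3, 4, 6, 7}) = 1
G(14) = mex({0, 1, 4, 5, 6, 7}) = 2
G(15) = mex({0, 1, 2, 3, 4, 5, 6}) = 7
G(16) = mex({0, 2, 3, 5, 6, 7}) = 1
G(17) = mex({0, 1, 2, 3, 5, 6, 7}) = 4
G(18) = mex({0, 1, 2, 4, 5, 6}) = 3
G(19) = mex({0, 1, 3, 4, 5, 7}) = 2
G(20) = mex({0, 2, 3, 4, 5, 6, 7}) = 1
G(21) = mex({0, 1, 2, 3, 5, 6, 7}) = 4
G(22) = mex({0, 1, 2, 3, 4, 5, 7}) = 6
G(23) = mex({0, 1, 2, 3, 4, 5, 6}) = 7
G(24) = mex({0, 1, 2, 3, 5, 6, 7}) = 4
G(25) = mex({0, 2, 3, 4, 6, 7}) = 1
G(26) = mex({0, 1, 3, 4, 5, 6, 7}) = 2
G(27) = mex({0, 1, 2, 3, 4, 5, 6, 7}) = 8
G(28) = mex({0, 1, 2, 3, 4, 6, 7, 8}) = 5
G(29) = mex({0, 1, 2, 3, 5, 6, 7, 8, 9}) = 4
G(30) = mex({0, 1, 2, 3, 4, 5, 6, 9, 10}) = 7
G(31) = mex({0, 1, 3, 4, 5, 7, 10, 11}) = 2
G(32) = mex({0, 2, 3, 4, 5, 6, 7, 9, 11}) = 1
G(33) = mex({0, 1, 2, 3, 4, 5, 6, 7, 9, 12}) = 8
G(34) = mex({0, 1, 2, 3, 4, 5, 7, 8, 11, 12}) = 6
G(35) = mex({0, 1, 2, 3, 4, 5, 6, 8, 9, 10, 11}) = 7
Therefore G(35) = 7.

7


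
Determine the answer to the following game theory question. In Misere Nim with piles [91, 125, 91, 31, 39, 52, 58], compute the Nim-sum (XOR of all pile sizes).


We need the XOR (exclusive or) of all pile sizes.
After XOR-ing pile 1 (size 91): 0 XOR 91 = 91
After XOR-ing pile 2 (size 125): 91 XOR 125 = 38
After XOR-ing pile 3 (size 91): 38 XOR 91 = 125
After XOR-ing pile 4 (size 31): 125 XOR 31 = 98
After XOR-ing pile 5 (size 39): 98 XOR 39 = 69
After XOR-ing pile 6 (size 52): 69 XOR 52 = 113
After XOR-ing pile 7 (size 58): 113 XOR 58 = 75
The Nim-value of this position is 75.

75


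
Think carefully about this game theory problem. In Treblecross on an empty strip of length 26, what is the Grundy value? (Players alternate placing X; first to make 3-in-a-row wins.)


Treblecross: place X on empty cells; 3-in-a-row wins.
Playing within two cells of an existing X lets the opponent win at once, so sensible play treats the cells i-2..i+2 around each X as dead. The player left with no safe cell loses, so this is a normal-play take-away game on strips of safe cells.
Placing X at cell i (0-indexed) of a strip of k safe cells leaves independent strips of sizes max(0, i-2) and max(0, k-i-3). Hence G(k) = mex{ G(max(0,i-2)) XOR G(max(0,k-i-3)) : 0 <= i < k }, with G(0) = 0.
G(1): splits (0,0):0^0=0 -> mex({0}) = 1
G(2): splits (0,0):0^0=0 -> mex({0}) = 1
G(3): splits (0,0):0^0=0 -> mex({0}) = 1
G(4): splits (0,1):0^1=1 (0,0):0^0=0 -> mex({0, 1}) = 2
G(5): splits (0,2):0^1=1 (0,1):0^1=1 (0,0):0^0=0 -> mex({0, 1}) = 2
G(6) = mex({1}) = 0
G(7) = mex({0, 1, 2}) = 3
G(8) = mex({0, 1, 2}) = 3
G(9) = mex({0, 2}) = 1
G(10) = mex({0, 2, 3}) = 1
G(11) = mex({0, 3}) = 1
G(12) = mex({1, 3}) = 0
G(13) = mex({0, 1, 2, 3}) = 4
G(14) = mex({0, 1, 2}) = 3
G(15) = mex({0, 1, 2}) = 3
G(16) = mex({0, 1, 2, 4}) = 3
G(17) = mex({0, 1, 3, 4}) = 2
G(18) = mex({0, 1, 3, 4}) = 2
G(19) = mex({0, 1, 3, 5}) = 2
G(20) = mex({0, 1, 2, 3, 5}) = 4
G(21) = mex({0, 1, 2, 3, 5}) = 4
G(22) = mex({1, 2, 6}) = 0
G(23) = mex({0, 1, 2, 3, 4, 6}) = 5
G(24) = mex({0, 1, 2, 3, 4}) = 5
G(25) = mex({0, 1, 3, 4, 7}) = 2
G(26) = mex({0, 1, 3, 4, 5, 7}) = 2
Therefore G(26) = 2.

2


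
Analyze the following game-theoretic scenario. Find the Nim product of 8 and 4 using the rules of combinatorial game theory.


Nim multiplication is bilinear over XOR: (u XOR v) * w = (u*w) XOR (v*w).
So we split each operand into its bit components and XOR the pairwise Nim products.
8 = 8 (as XOR of powers of 2).
4 = 4 (as XOR of powers of 2).
Using the standard Nim-product table on single bits:
  2*2 = 3,   2*4 = 8,   2*8 = 12,
  4*4 = 6,   4*8 = 11,  8*8 = 13,
and  1*x = x (identity), k*l = l*k (commutative).
Pairwise Nim products:
  8 * 4 = 11
XOR them: 11 = 11.
Result: 8 * 4 = 11 (in Nim).

11


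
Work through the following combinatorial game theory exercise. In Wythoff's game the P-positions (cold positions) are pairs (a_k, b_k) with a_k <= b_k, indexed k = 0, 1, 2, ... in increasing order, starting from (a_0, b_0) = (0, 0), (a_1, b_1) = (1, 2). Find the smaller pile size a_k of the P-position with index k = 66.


By Wythoff's theorem, a_k = floor(k * phi) and b_k = floor(k * phi^2) = a_k + k, where phi = (1 + sqrt(5))/2 is the golden ratio.
phi = (1 + sqrt(5))/2 = 1.618034
k = 66
k * phi = 66 * 1.618034 = 106.790243
a_66 = floor(k * phi) = 106

106


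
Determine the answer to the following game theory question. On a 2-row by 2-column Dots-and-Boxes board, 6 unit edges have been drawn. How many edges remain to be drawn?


Grid: 2 x 2 boxes, i.e. 3 rows and 3 columns of dots.
Horizontal edges: (rows + 1) * cols = 3 * 2 = 6
Vertical edges: rows * (cols + 1) = 2 * 3 = 6
Total edges: 6 + 6 = 12
Edges drawn: 6
Remaining: 12 - 6 = 6

6


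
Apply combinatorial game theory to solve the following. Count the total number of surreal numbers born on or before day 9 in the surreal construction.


Day 0: {|} = 0 is born. Count = 1.
Day n: the number of surreal numbers born by day n is 2^(n+1) - 1.
By day 0: 2^1 - 1 = 1
By day 1: 2^2 - 1 = 3
By day 2: 2^3 - 1 = 7
By day 3: 2^4 - 1 = 15
By day 4: 2^5 - 1 = 31
By day 5: 2^6 - 1 = 63
By day 6: 2^7 - 1 = 127
By day 7: 2^8 - 1 = 255
By day 8: 2^9 - 1 = 511
By day 9: 2^10 - 1 = 1023
By day 9: 1023 surreal numbers.

1023


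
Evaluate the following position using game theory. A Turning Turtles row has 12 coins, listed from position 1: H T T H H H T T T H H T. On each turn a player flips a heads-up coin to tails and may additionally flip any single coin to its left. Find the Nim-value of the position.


Coins: H T T H H H T T T H H T
Key fact: a single head at position k behaves exactly like a Nim heap of size k (turning it to T and optionally flipping a coin at j < k corresponds to moving the heap from k to j, or to 0), and heads combine as a disjunctive sum (two heads at the same place would cancel, matching j XOR j = 0). So the Nim-value is the XOR of the 1-indexed positions of the heads.
Face-up positions (1-indexed): [1, 4, 5, 6, 10, 11]
XOR 0 with 1: 0 XOR 1 = 1
XOR 1 with 4: 1 XOR 4 = 5
XOR 5 with 5: 5 XOR 5 = 0
XOR 0 with 6: 0 XOR 6 = 6
XOR 6 with 10: 6 XOR 10 = 12
XOR 12 with 11: 12 XOR 11 = 7
Nim-value = 7

7


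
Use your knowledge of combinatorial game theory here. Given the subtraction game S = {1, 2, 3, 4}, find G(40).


The subtraction set is S = {1, 2, 3, 4}.
G(k) = mex{ G(k - s) : s in S, s <= k }. We compute iteratively: G(0) = 0.
G(1) = mex({0}) = 1
G(2) = mex({0, 1}) = 2
G(3) = mex({0, 1, 2}) = 3
G(4) = mex({0, 1, 2, 3}) = 4
G(5) = mex({1, 2, 3, 4}) = 0
G(6) = mex({0, 2, 3, 4}) = 1
G(7) = mex({0, 1, 3, 4}) = 2
G(8) = mex({0, 1, 2, 4}) = 3
Observe that G(5)..G(8) = 0, 1, 2, 3 repeats G(0)..G(3) = 0, 1, 2, 3.
For k >= max(S) = 4, G(k) is determined by the previous 4 values G(k-4)..G(k-1); a window of 4 consecutive values has recurred shifted by 5, so by induction G(k + 5) = G(k) for all k >= 0: the sequence is periodic from the start with period 5.
One period: G(0..4) = 0, 1, 2, 3, 4.
40 mod 5 = 0, so G(40) = G(0) = 0.

0


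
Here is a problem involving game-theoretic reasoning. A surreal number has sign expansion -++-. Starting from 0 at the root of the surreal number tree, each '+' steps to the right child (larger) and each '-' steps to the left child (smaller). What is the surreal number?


Sign expansion: -++-
Rule: track bounds (lo, hi), initially (-inf, +inf). On '+', the current value becomes lo and we move to the simplest number in (value, hi): value + 1 if hi = +inf, otherwise the midpoint (value + hi)/2. On '-', the current value becomes hi and we move to value - 1 if lo = -inf, otherwise the midpoint (lo + value)/2.
Start at 0.
Step 1: sign = -, move left. Bounds: (-inf, 0). Value = -1
Step 2: sign = +, move right. Bounds: (-1, 0). Value = -1/2
Step 3: sign = +, move right. Bounds: (-1/2, 0). Value = -1/4
Step 4: sign = -, move left. Bounds: (-1/2, -1/4). Value = -3/8
The surreal number with sign expansion -++- is -3/8.

-3/8


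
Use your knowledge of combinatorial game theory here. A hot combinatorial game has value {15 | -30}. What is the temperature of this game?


The game is {15 | -30}, a switch {a | b} with numbers a > b.
Cooling {a | b} by t gives {a - t | b + t}, which stops being hot when a - t = b + t, i.e. at t = (a - b)/2. So the temperature of a switch is (a - b)/2.
Temperature = (Left option - Right option) / 2
= (15 - (-30)) / 2
= 45 / 2
= 45/2

45/2


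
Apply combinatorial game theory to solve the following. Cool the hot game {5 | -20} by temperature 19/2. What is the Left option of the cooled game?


Original game: {5 | -20} (a switch {a | b} with a > b).
Cooling by t (for t below the temperature (a - b)/2 = 25/2) taxes each move by t: {a | b} cooled by t is {a - t | b + t}.
Cooling amount: t = 19/2
Cooled Left option: 5 - 19/2 = -9/2
Cooled Right option: -20 + 19/2 = -21/2
Cooled game: {-9/2 | -21/2}
Left option = -9/2

-9/2


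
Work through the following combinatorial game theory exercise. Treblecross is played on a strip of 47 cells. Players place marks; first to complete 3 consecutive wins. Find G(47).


Treblecross: place X on empty cells; 3-in-a-row wins.
Playing within two cells of an existing X lets the opponent win at once, so sensible play treats the cells i-2..i+2 around each X as dead. The player left with no safe cell loses, so this is a normal-play take-away game on strips of safe cells.
Placing X at cell i (0-indexed) of a strip of k safe cells leaves independent strips of sizes max(0, i-2) and max(0, k-i-3). Hence G(k) = mex{ G(max(0,i-2)) XOR G(max(0,k-i-3)) : 0 <= i < k }, with G(0) = 0.
G(1): splits (0,0):0^0=0 -> mex({0}) = 1
G(2): splits (0,0):0^0=0 -> mex({0}) = 1
G(3): splits (0,0):0^0=0 -> mex({0}) = 1
G(4): splits (0,1):0^1=1 (0,0):0^0=0 -> mex({0, 1}) = 2
G(5): splits (0,2):0^1=1 (0,1):0^1=1 (0,0):0^0=0 -> mex({0, 1}) = 2
G(6) = mex({1}) = 0
G(7) = mex({0, 1, 2}) = 3
G(8) = mex({0, 1, 2}) = 3
G(9) = mex({0, 2}) = 1
G(10) = mex({0, 2, 3}) = 1
G(11) = mex({0, 3}) = 1
G(12) = mex({1, 3}) = 0
G(13) = mex({0, 1, 2, 3}) = 4
G(14) = mex({0, 1, 2}) = 3
G(15) = mex({0, 1, 2}) = 3
G(16) = mex({0, 1, 2, 4}) = 3
G(17) = mex({0, 1, 3, 4}) = 2
G(18) = mex({0, 1, 3, 4}) = 2
G(19) = mex({0, 1, 3, 5}) = 2
G(20) = mex({0, 1, 2, 3, 5}) = 4
G(21) = mex({0, 1, 2, 3, 5}) = 4
G(22) = mex({1, 2, 6}) = 0
G(23) = mex({0, 1, 2, 3, 4, 6}) = 5
G(24) = mex({0, 1, 2, 3, 4}) = 5
G(25) = mex({0, 1, 3, 4, 7}) = 2
G(26) = mex({0, 1, 3, 4, 5, 7}) = 2
G(27) = mex({0, 1, 3, 5}) = 2
G(28) = mex({0, 1, 2, 5}) = 3
G(29) = mex({0, 1, 2, 4, 5, 6}) = 3
G(30) = mex({1, 2, 4, 6}) = 0
G(31) = mex({0, 1, 2, 3, 4, 6}) = 5
G(32) = mex({1, 2, 3, 4, 7}) = 0
G(33) = mex({0, 3, 7}) = 1
G(34) = mex({0, 2, 3, 5, 7}) = 1
G(35) = mex({0, 2, 3, 5, 6}) = 1
G(36) = mex({0, 1, 2, 5, 6}) = 3
G(37) = mex({0, 1, 2, 4, 5, 6}) = 3
G(38) = mex({0, 1, 2, 4}) = 3
G(39) = mex({0, 1, 2, 3, 4, 7}) = 5
G(40) = mex({0, 1, 2, 3, 4, 5, 7}) = 6
G(41) = mex({0, 1, 2, 3, 5, 7}) = 4
G(42) = mex({0, 1, 2, 3, 5, 6, 7}) = 4
G(43) = mex({0, 2, 3, 5, 6}) = 1
G(44) = mex({1, 2, 3, 4, 5, 6}) = 0
G(45) = mex({0, 1, 2, 3, 4, 6, 7}) = 5
G(46) = mex({0, 1, 2, 3, 4, 7}) = 5
G(47) = mex({0, 1, 2, 3, 4, 5, 7}) = 6
Therefore G(47) = 6.

6


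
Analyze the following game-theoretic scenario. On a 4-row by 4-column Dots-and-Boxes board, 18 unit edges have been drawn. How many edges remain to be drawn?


Grid: 4 x 4 boxes, i.e. 5 rows and 5 columns of dots.
Horizontal edges: (rows + 1) * cols = 5 * 4 = 20
Vertical edges: rows * (cols + 1) = 4 * 5 = 20
Total edges: 20 + 20 = 40
Edges drawn: 18
Remaining: 40 - 18 = 22

22


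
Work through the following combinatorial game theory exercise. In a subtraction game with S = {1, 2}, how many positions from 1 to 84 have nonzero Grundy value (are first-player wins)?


Subtraction set S = {1, 2}, so G(n) = n mod 3.
G(n) = 0 when n is a multiple of 3.
Multiples of 3 in [1, 84]: 28
N-positions (nonzero Grundy) = 84 - 28 = 56

56


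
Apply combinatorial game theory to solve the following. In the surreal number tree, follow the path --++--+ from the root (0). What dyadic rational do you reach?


Sign expansion: --++--+
Rule: track bounds (lo, hi), initially (-inf, +inf). On '+', the current value becomes lo and we move to the simplest number in (value, hi): value + 1 if hi = +inf, otherwise the midpoint (value + hi)/2. On '-', the current value becomes hi and we move to value - 1 if lo = -inf, otherwise the midpoint (lo + value)/2.
Start at 0.
Step 1: sign = -, move left. Bounds: (-inf, 0). Value = -1
Step 2: sign = -, move left. Bounds: (-inf, -1). Value = -2
Step 3: sign = +, move right. Bounds: (-2, -1). Value = -3/2
Step 4: sign = +, move right. Bounds: (-3/2, -1). Value = -5/4
Step 5: sign = -, move left. Bounds: (-3/2, -5/4). Value = -11/8
Step 6: sign = -, move left. Bounds: (-3/2, -11/8). Value = -23/16
Step 7: sign = +, move right. Bounds: (-23/16, -11/8). Value = -45/32
The surreal number with sign expansion --++--+ is -45/32.

-45/32


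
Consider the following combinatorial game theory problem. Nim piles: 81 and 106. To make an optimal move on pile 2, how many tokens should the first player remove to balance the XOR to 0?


Piles: 81 and 106
Current XOR: 81 XOR 106 = 59 (non-zero, so this is an N-position).
To make the XOR zero, we need to find a move that balances the piles.
For pile 2 (size 106): target = 106 XOR 59 = 81
We reduce pile 2 from 106 to 81.
Tokens removed: 106 - 81 = 25
Verification: 81 XOR 81 = 0

25


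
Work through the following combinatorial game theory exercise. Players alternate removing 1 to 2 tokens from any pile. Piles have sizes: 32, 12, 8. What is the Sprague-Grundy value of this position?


Subtraction set: {1, 2}
For this subtraction set, G(n) = n mod 3 (period = max + 1 = 3).
Pile 1 (size 32): G(32) = 32 mod 3 = 2
Pile 2 (size 12): G(12) = 12 mod 3 = 0
Pile 3 (size 8): G(8) = 8 mod 3 = 2
Total Grundy value = XOR of all: 2 XOR 0 XOR 2 = 0

0


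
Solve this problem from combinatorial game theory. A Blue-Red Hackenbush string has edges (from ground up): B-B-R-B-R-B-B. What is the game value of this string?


Edges (from ground): B-B-R-B-R-B-B
By Berlekamp's sign-expansion rule, a Blue-Red Hackenbush stalk has the value of the surreal number whose sign sequence is the edge sequence with B -> + and R -> -.
Sign sequence: ++-+-++
Trace the sign expansion in the surreal number tree, starting from 0:
Edge 1: B (sign +) -> bounds (0, +inf), value = 1
Edge 2: B (sign +) -> bounds (1, +inf), value = 2
Edge 3: R (sign -) -> bounds (1, 2), value = 3/2
Edge 4: B (sign +) -> bounds (3/2, 2), value = 7/4
Edge 5: R (sign -) -> bounds (3/2, 7/4), value = 13/8
Edge 6: B (sign +) -> bounds (13/8, 7/4), value = 27/16
Edge 7: B (sign +) -> bounds (27/16, 7/4), value = 55/32
Game value = 55/32

55/32


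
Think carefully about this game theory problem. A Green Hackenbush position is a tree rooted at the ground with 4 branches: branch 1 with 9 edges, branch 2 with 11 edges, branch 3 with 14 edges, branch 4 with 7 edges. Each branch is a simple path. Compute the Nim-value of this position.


The tree has 4 branches from the ground vertex.
In Green Hackenbush, the Nim-value of a simple path of length k is k.
Branch 1: length 9, Nim-value = 9
Branch 2: length 11, Nim-value = 11
Branch 3: length 14, Nim-value = 14
Branch 4: length 7, Nim-value = 7
Total Nim-value = XOR of all branch values:
0 XOR 9 = 9
9 XOR 11 = 2
2 XOR 14 = 12
12 XOR 7 = 11
Nim-value of the tree = 11

11


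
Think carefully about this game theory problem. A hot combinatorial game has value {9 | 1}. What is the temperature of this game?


The game is {9 | 1}, a switch {a | b} with numbers a > b.
Cooling {a | b} by t gives {a - t | b + t}, which stops being hot when a - t = b + t, i.e. at t = (a - b)/2. So the temperature of a switch is (a - b)/2.
Temperature = (Left option - Right option) / 2
= (9 - (1)) / 2
= 8 / 2
= 4

4


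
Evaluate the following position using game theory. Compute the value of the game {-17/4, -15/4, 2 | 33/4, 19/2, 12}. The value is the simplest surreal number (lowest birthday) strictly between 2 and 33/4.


Left options: {-17/4, -15/4, 2}, max = 2
Right options: {33/4, 19/2, 12}, min = 33/4
All options are numbers and max(Left) < min(Right), so by the simplicity theorem the value is the simplest (earliest-born) number strictly between 2 and 33/4.
Integers 3 through 8 all lie strictly between 2 and 33/4.
Among integers, the simplest (lowest birthday = smallest |n|; 0 is born on day 0, +-n on day n) is 3.
No non-integer in the interval can be simpler: if x is a non-integer in the interval, then floor(x) or ceil(x) also lies in the interval (the interval contains an integer), and both are proper prefixes of x's sign expansion, i.e. born earlier. So the game value is 3.
Game value = 3

3


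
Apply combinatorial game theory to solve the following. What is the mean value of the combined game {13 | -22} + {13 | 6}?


G1 = {13 | -22}, G2 = {13 | 6}
Each is a switch {a | b} with numbers a > b; its mean value is (a + b)/2, and mean value is additive over game sums: m(G1 + G2) = m(G1) + m(G2).
Mean of G1 = (13 + (-22))/2 = -9/2 = -9/2
Mean of G2 = (13 + (6))/2 = 19/2 = 19/2
Mean of G1 + G2 = -9/2 + 19/2 = 5

5


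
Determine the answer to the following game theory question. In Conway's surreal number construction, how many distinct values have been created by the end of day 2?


Day 0: {|} = 0 is born. Count = 1.
Day n: the number of surreal numbers born by day n is 2^(n+1) - 1.
By day 0: 2^1 - 1 = 1
By day 1: 2^2 - 1 = 3
By day 2: 2^3 - 1 = 7
By day 2: 7 surreal numbers.

7


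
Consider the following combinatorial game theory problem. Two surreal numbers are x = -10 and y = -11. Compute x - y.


x = -10, y = -11
x - y = -10 - -11 = 1

1


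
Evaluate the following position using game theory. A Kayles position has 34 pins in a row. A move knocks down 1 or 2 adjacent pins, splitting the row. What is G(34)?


Kayles: a move removes 1 or 2 adjacent pins from a contiguous row.
Removing pins from a row of k leaves two independent rows (a, b) with a + b = k - 1 (one pin) or a + b = k - 2 (two pins); an end removal gives a = 0.
By Sprague-Grundy, G(k) = mex{ G(a) XOR G(b) } over all these splits. G(0) = 0.
G(1): splits (0,0):0^0=0 -> mex({0}) = 1
G(2): splits (0,1):0^1=1 (0,0):0^0=0 -> mex({0, 1}) = 2
G(3): splits (0,2):0^2=2 (1,1):1^1=0 (0,1):0^1=1 -> mex({0, 1, 2}) = 3
G(4): splits (0,3):0^3=3 (1,2):1^2=3 (0,2):0^2=2 (1,1):1^1=0 -> mex({0, 2, 3}) = 1
G(5): splits (0,4):0^1=1 (1,3):1^3=2 (2,2):2^2=0 (0,3):0^3=3 (1,2):1^2=3 -> mex({0, 1, 2, 3}) = 4
G(6) = mex({0, 1, 2, 4}) = 3
G(7) = mex({0, 1, 3, 4, 5}) = 2
G(8) = mex({0, 2, 3, 5, 6}) = 1
G(9) = mex({0, 1, 2, 3, 6, 7}) = 4
G(10) = mex({0, 1, 3, 4, 5, 7}) = 2
G(11) = mex({0, 1, 2, 3, 4, 5}) = 6
G(12) = mex({0, 1, 2, 3, 5, 6, 7}) = 4
G(13) = mex({0, 2, 3, 4, 6, 7}) = 1
G(14) = mex({0, 1, 4, 5, 6, 7}) = 2
G(15) = mex({0, 1, 2, 3, 4, 5, 6}) = 7
G(16) = mex({0, 2, 3, 5, 6, 7}) = 1
G(17) = mex({0, 1, 2, 3, 5, 6, 7}) = 4
G(18) = mex({0, 1, 2, 4, 5, 6}) = 3
G(19) = mex({0, 1, 3, 4, 5, 7}) = 2
G(20) = mex({0, 2, 3, 4, 5, 6, 7}) = 1
G(21) = mex({0, 1, 2, 3, 5, 6, 7}) = 4
G(22) = mex({0, 1, 2, 3, 4, 5, 7}) = 6
G(23) = mex({0, 1, 2, 3, 4, 5, 6}) = 7
G(24) = mex({0, 1, 2, 3, 5, 6, 7}) = 4
G(25) = mex({0, 2, 3, 4, 6, 7}) = 1
G(26) = mex({0, 1, 3, 4, 5, 6, 7}) = 2
G(27) = mex({0, 1, 2, 3, 4, 5, 6, 7}) = 8
G(28) = mex({0, 1, 2, 3, 4, 6, 7, 8}) = 5
G(29) = mex({0, 1, 2, 3, 5, 6, 7, 8, 9}) = 4
G(30) = mex({0, 1, 2, 3, 4, 5, 6, 9, 10}) = 7
G(31) = mex({0, 1, 3, 4, 5, 7, 10, 11}) = 2
G(32) = mex({0, 2, 3, 4, 5, 6, 7, 9, 11}) = 1
G(33) = mex({0, 1, 2, 3, 4, 5, 6, 7, 9, 12}) = 8
G(34) = mex({0, 1, 2, 3, 4, 5, 7, 8, 11, 12}) = 6
Therefore G(34) = 6.

6


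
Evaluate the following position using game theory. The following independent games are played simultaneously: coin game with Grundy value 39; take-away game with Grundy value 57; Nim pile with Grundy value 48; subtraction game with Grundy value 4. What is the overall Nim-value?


By the Sprague-Grundy theorem, the Grundy value of a sum of games is the XOR of individual Grundy values.
coin game: Grundy value = 39. Running XOR: 0 XOR 39 = 39
take-away game: Grundy value = 57. Running XOR: 39 XOR 57 = 30
Nim pile: Grundy value = 48. Running XOR: 30 XOR 48 = 46
subtraction game: Grundy value = 4. Running XOR: 46 XOR 4 = 42
The combined Grundy value is 42.

42


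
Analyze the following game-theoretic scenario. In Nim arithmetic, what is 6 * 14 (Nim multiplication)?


Nim multiplication is bilinear over XOR: (u XOR v) * w = (u*w) XOR (v*w).
So we split each operand into its bit components and XOR the pairwise Nim products.
6 = 2 + 4 (as XOR of powers of 2).
14 = 2 + 4 + 8 (as XOR of powers of 2).
Using the standard Nim-product table on single bits:
  2*2 = 3,   2*4 = 8,   2*8 = 12,
  4*4 = 6,   4*8 = 11,  8*8 = 13,
and  1*x = x (identity), k*l = l*k (commutative).
Pairwise Nim products:
  2 * 2 = 3
  2 * 4 = 8
  2 * 8 = 12
  4 * 2 = 8
  4 * 4 = 6
  4 * 8 = 11
XOR them: 3 XOR 8 XOR 12 XOR 8 XOR 6 XOR 11 = 2.
Result: 6 * 14 = 2 (in Nim).

2


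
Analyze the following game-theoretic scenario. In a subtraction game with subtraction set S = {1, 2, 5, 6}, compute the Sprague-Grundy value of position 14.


The subtraction set is S = {1, 2, 5, 6}.
G(k) = mex{ G(k - s) : s in S, s <= k }. We compute iteratively: G(0) = 0.
G(1) = mex({0}) = 1
G(2) = mex({0, 1}) = 2
G(3) = mex({1, 2}) = 0
G(4) = mex({0, 2}) = 1
G(5) = mex({0, 1}) = 2
G(6) = mex({0, 1, 2}) = 3
G(7) = mex({1, 2, 3}) = 0
G(8) = mex({0, 2, 3}) = 1
G(9) = mex({0, 1}) = 2
G(10) = mex({1, 2}) = 0
G(11) = mex({0, 2, 3}) = 1
G(12) = mex({0, 1, 3}) = 2
Observe that G(7)..G(12) = 0, 1, 2, 0, 1, 2 repeats G(0)..G(5) = 0, 1, 2, 0, 1, 2.
For k >= max(S) = 6, G(k) is determined by the previous 6 values G(k-6)..G(k-1); a window of 6 consecutive values has recurred shifted by 7, so by induction G(k + 7) = G(k) for all k >= 0: the sequence is periodic from the start with period 7.
One period: G(0..6) = 0, 1, 2, 0, 1, 2, 3.
14 mod 7 = 0, so G(14) = G(0) = 0.

0


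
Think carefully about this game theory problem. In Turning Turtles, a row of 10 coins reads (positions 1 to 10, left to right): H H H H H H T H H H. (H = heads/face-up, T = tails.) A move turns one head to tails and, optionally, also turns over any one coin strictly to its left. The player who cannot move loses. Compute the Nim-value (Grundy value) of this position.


Coins: H H H H H H T H H H
Key fact: a single head at position k behaves exactly like a Nim heap of size k (turning it to T and optionally flipping a coin at j < k corresponds to moving the heap from k to j, or to 0), and heads combine as a disjunctive sum (two heads at the same place would cancel, matching j XOR j = 0). So the Nim-value is the XOR of the 1-indexed positions of the heads.
Face-up positions (1-indexed): [1, 2, 3, 4, 5, 6, 8, 9, 10]
XOR 0 with 1: 0 XOR 1 = 1
XOR 1 with 2: 1 XOR 2 = 3
XOR 3 with 3: 3 XOR 3 = 0
XOR 0 with 4: 0 XOR 4 = 4
XOR 4 with 5: 4 XOR 5 = 1
XOR 1 with 6: 1 XOR 6 = 7
XOR 7 with 8: 7 XOR 8 = 15
XOR 15 with 9: 15 XOR 9 = 6
XOR 6 with 10: 6 XOR 10 = 12
Nim-value = 12

12


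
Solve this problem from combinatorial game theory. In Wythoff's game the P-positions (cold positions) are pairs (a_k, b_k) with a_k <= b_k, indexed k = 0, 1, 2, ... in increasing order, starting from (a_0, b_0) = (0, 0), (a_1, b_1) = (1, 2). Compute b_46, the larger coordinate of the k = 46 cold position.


By Wythoff's theorem, a_k = floor(k * phi) and b_k = floor(k * phi^2) = a_k + k, where phi = (1 + sqrt(5))/2 is the golden ratio.
phi = (1 + sqrt(5))/2 = 1.618034
phi^2 = phi + 1 = 2.618034
k = 46
k * phi^2 = 46 * 2.618034 = 120.429563
b_46 = floor(k * phi^2) = 120 (check: a_46 + k = 74 + 46 = 120)

120


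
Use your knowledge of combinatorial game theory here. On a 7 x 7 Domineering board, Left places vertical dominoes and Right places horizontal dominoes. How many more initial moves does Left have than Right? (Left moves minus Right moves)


Board is 7 x 7 (rows x cols).
Left (vertical) placements: (rows-1) * cols = 6 * 7 = 42
Right (horizontal) placements: rows * (cols-1) = 7 * 6 = 42
Advantage = Left - Right = 42 - 42 = 0

0


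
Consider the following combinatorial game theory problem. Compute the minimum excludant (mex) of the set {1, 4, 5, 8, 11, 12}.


Set = {1, 4, 5, 8, 11, 12}
0 is NOT in the set. This is the mex.
mex = 0

0


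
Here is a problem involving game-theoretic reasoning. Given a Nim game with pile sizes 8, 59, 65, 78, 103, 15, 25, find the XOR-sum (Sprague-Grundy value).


We need the XOR (exclusive or) of all pile sizes.
After XOR-ing pile 1 (size 8): 0 XOR 8 = 8
After XOR-ing pile 2 (size 59): 8 XOR 59 = 51
After XOR-ing pile 3 (size 65): 51 XOR 65 = 114
After XOR-ing pile 4 (size 78): 114 XOR 78 = 60
After XOR-ing pile 5 (size 103): 60 XOR 103 = 91
After XOR-ing pile 6 (size 15): 91 XOR 15 = 84
After XOR-ing pile 7 (size 25): 84 XOR 25 = 77
The Nim-value of this position is 77.

77


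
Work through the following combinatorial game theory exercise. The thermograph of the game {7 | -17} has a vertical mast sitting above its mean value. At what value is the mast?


Game = {7 | -17}, a switch {a | b} with numbers a > b.
Its thermograph has left wall a - t and right wall b + t, which meet at t = (a - b)/2, where both equal (a + b)/2. So the mast (mean value) is at (a + b)/2.
Mean = (7 + (-17))/2 = -10/2 = -5

-5


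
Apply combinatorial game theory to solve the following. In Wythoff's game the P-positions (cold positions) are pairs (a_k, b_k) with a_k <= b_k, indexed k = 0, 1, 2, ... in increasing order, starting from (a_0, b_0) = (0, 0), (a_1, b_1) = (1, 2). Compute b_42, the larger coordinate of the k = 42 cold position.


By Wythoff's theorem, a_k = floor(k * phi) and b_k = floor(k * phi^2) = a_k + k, where phi = (1 + sqrt(5))/2 is the golden ratio.
phi = (1 + sqrt(5))/2 = 1.618034
phi^2 = phi + 1 = 2.618034
k = 42
k * phi^2 = 42 * 2.618034 = 109.957428
b_42 = floor(k * phi^2) = 109 (check: a_42 + k = 67 + 42 = 109)

109


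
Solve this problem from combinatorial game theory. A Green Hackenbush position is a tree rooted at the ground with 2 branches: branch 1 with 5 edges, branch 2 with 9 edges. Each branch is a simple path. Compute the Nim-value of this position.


The tree has 2 branches from the ground vertex.
In Green Hackenbush, the Nim-value of a simple path of length k is k.
Branch 1: length 5, Nim-value = 5
Branch 2: length 9, Nim-value = 9
Total Nim-value = XOR of all branch values:
0 XOR 5 = 5
5 XOR 9 = 12
Nim-value of the tree = 12

12


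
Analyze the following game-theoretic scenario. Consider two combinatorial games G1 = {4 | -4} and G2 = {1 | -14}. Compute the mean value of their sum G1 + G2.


G1 = {4 | -4}, G2 = {1 | -14}
Each is a switch {a | b} with numbers a > b; its mean value is (a + b)/2, and mean value is additive over game sums: m(G1 + G2) = m(G1) + m(G2).
Mean of G1 = (4 + (-4))/2 = 0/2 = 0
Mean of G2 = (1 + (-14))/2 = -13/2 = -13/2
Mean of G1 + G2 = 0 + -13/2 = -13/2

-13/2
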